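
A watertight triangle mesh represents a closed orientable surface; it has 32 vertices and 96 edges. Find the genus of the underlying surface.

Every face is a triangle and each edge borders two faces, so 3F = 2·96, giving F = 64.
χ = V − E + F = 32 − 96 + 64 = 0.
For a closed orientable surface χ = 2 − 2g, so g = (2 − (0))/2 = 1.

1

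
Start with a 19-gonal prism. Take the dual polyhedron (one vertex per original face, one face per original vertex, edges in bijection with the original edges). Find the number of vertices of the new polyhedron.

The base solid has V = 38, E = 57, F = 21.
The dual swaps V and F and preserves E: V′ = F = 21, E′ = E = 57, F′ = V = 38.

21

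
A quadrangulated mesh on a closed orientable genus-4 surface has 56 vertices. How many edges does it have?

χ = 2 − 2·4 = -6, and every face is a square so 4F = 2E.
V − E + F = -6 with E = 4F/2 gives 56 − (4/2 − 1)·F = -6, so F = 62 and E = 124.

124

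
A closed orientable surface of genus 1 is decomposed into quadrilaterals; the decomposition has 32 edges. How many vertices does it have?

16

χ = 2 − 2·1 = 0, and every face is a square so 4F = 2E.
F = 2E/4 = 16. Then V = 0 + E − F = 0 + 32 − 16 = 16.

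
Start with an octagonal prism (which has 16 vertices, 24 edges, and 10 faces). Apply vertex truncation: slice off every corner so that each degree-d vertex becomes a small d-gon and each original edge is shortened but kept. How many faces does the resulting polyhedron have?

Truncation replaces each original edge-end by a new vertex, so V′ = 2E = 48.
Each original edge survives, and each old vertex of degree d contributes d new edges; summing degrees gives Σd = 2E, so E′ = E + 2E = 3E = 72.
Each original face survives and each original vertex becomes one new face: F′ = F + V = 26.

26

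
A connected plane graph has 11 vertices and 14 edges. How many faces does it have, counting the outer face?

5

Euler's formula for a connected plane graph: V − E + F = 2, so F = 2 − 11 + 14 = 5.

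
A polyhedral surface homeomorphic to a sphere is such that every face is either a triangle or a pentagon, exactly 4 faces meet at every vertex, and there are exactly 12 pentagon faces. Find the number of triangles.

Let x be the number of triangles; then F = 12 + x.
Edge–face incidences: 2E = 5·12 + 3·x = 60 + 3x.
Every vertex has degree 4, so 4V = 2E.
Euler: V − E + F = 2 ⇒ (2E)/4 − E + (12 + x) = 2.
Multiply by 8: 2·(2E) − 4·(2E) + 8·(12 + x) = 16, i.e. 96 + 8x − 2·(60 + 3x) = 16.
Collecting terms: 2x − 24 = 16, so 2x = 40, so x = 20.
Then 2E = 60 + 3·20 = 120, so E = 60, V = 2E/4 = 30, F = 12 + 20 = 32.

20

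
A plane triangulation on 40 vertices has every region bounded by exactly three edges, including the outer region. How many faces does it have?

In a plane triangulation 3F = 2E and V − E + F = 2, so F = 2V − 4 = 2·40 − 4 = 76.

76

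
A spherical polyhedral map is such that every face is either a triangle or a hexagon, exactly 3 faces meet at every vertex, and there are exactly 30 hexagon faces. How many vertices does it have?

Let x be the number of triangles; then F = 30 + x.
Edge–face incidences: 2E = 6·30 + 3·x = 180 + 3x.
Every vertex has degree 3, so 3V = 2E.
Euler: V − E + F = 2 ⇒ (2E)/3 − E + (30 + x) = 2.
Multiply by 6: 2·(2E) − 3·(2E) + 6·(30 + x) = 12, i.e. 180 + 6x − (180 + 3x) = 12.
Collecting terms: 3x = 12, so x = 4.
Then 2E = 180 + 3·4 = 192, so E = 96, V = 2E/3 = 64, F = 30 + 4 = 34.

64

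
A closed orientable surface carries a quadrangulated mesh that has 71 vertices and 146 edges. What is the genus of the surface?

Every face is a square and each edge borders two faces, so 4F = 2·146, giving F = 73.
χ = V − E + F = 71 − 146 + 73 = -2.
For a closed orientable surface χ = 2 − 2g, so g = (2 − (-2))/2 = 2.

2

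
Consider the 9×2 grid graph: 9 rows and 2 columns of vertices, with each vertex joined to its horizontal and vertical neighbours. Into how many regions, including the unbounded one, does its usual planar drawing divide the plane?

9

The grid has V = 9·2 = 18 vertices and E = 9·1 + 2·8 = 25 edges.
F = 2 − V + E = 2 − 18 + 25 = 9.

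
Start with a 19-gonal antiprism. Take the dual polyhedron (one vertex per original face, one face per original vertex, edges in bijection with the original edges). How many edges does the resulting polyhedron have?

76

The base solid has V = 38, E = 76, F = 40.
The dual swaps V and F and preserves E: V′ = F = 40, E′ = E = 76, F′ = V = 38.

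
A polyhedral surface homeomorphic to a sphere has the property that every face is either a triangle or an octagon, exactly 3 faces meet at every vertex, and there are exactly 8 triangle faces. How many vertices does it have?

Let x be the number of octagons; then F = 8 + x.
Edge–face incidences: 2E = 3·8 + 8·x = 24 + 8x.
Every vertex has degree 3, so 3V = 2E.
Euler: V − E + F = 2 ⇒ (2E)/3 − E + (8 + x) = 2.
Multiply by 6: 2·(2E) − 3·(2E) + 6·(8 + x) = 12, i.e. 48 + 6x − (24 + 8x) = 12.
Collecting terms: −2x + 24 = 12, so −2x = −12, so x = 6.
Then 2E = 24 + 8·6 = 72, so E = 36, V = 2E/3 = 24, F = 8 + 6 = 14.

24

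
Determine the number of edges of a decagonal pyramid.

A pyramid on an n-gon base has one n-gon and n triangles: V = 10 + 1 = 11, E = 2·10 = 20, F = 10 + 1 = 11.

20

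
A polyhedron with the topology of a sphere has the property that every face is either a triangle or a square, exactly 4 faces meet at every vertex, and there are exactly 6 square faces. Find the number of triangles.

8

Let x be the number of triangles; then F = 6 + x.
Edge–face incidences: 2E = 4·6 + 3·x = 24 + 3x.
Every vertex has degree 4, so 4V = 2E.
Euler: V − E + F = 2 ⇒ (2E)/4 − E + (6 + x) = 2.
Multiply by 8: 2·(2E) − 4·(2E) + 8·(6 + x) = 16, i.e. 48 + 8x − 2·(24 + 3x) = 16.
Collecting terms: 2x = 16, so x = 8.
Then 2E = 24 + 3·8 = 48, so E = 24, V = 2E/4 = 12, F = 6 + 8 = 14.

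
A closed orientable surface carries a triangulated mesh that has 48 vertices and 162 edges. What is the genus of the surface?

4

Every face is a triangle and each edge borders two faces, so 3F = 2·162, giving F = 108.
χ = V − E + F = 48 − 162 + 108 = -6.
For a closed orientable surface χ = 2 − 2g, so g = (2 − (-6))/2 = 4.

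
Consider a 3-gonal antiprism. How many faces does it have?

8

An antiprism on an n-gon has two n-gon caps and 2n triangles: V = 2·3 = 6, E = 4·3 = 12, F = 2·3 + 2 = 8.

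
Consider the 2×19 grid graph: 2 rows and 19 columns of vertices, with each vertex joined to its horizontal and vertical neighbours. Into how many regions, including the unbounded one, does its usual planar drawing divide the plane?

The grid has V = 2·19 = 38 vertices and E = 2·18 + 19·1 = 55 edges.
F = 2 − V + E = 2 − 38 + 55 = 19.

19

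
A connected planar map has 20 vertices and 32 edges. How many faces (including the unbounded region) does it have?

Euler's formula for a connected plane graph: V − E + F = 2, so F = 2 − 20 + 32 = 14.

14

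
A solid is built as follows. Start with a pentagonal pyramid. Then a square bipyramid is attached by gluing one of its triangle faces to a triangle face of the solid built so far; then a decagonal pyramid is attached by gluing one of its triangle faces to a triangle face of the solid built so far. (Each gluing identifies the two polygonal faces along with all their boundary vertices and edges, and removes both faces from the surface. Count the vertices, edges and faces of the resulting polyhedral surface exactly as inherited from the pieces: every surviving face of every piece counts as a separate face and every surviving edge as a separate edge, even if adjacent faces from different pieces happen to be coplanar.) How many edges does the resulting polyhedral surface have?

36

A pentagonal pyramid: V=6, E=10, F=6.
Attach a square bipyramid (V=6, E=12, F=8) along a 3-gon: merge 3 vertices and 3 edges, delete both glued faces → V=9, E=19, F=12.
Attach a decagonal pyramid (V=11, E=20, F=11) along a 3-gon: merge 3 vertices and 3 edges, delete both glued faces → V=17, E=36, F=21.
Check: V − E + F = 17 − 36 + 21 = 2.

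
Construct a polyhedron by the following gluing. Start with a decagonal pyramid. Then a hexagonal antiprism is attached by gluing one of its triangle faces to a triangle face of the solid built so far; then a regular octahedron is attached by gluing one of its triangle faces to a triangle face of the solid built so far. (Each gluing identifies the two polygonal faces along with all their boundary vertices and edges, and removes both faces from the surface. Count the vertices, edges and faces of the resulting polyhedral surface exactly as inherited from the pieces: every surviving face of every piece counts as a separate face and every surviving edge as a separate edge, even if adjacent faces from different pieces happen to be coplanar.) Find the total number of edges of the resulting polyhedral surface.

A decagonal pyramid: V=11, E=20, F=11.
Attach a hexagonal antiprism (V=12, E=24, F=14) along a 3-gon: merge 3 vertices and 3 edges, delete both glued faces → V=20, E=41, F=23.
Attach a regular octahedron (V=6, E=12, F=8) along a 3-gon: merge 3 vertices and 3 edges, delete both glued faces → V=23, E=50, F=29.
Check: V − E + F = 23 − 50 + 29 = 2.

50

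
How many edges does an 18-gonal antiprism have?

An antiprism on an n-gon has two n-gon caps and 2n triangles: V = 2·18 = 36, E = 4·18 = 72, F = 2·18 + 2 = 38.

72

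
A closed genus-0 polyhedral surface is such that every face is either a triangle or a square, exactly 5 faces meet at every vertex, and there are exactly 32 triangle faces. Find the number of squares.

Let x be the number of squares; then F = 32 + x.
Edge–face incidences: 2E = 3·32 + 4·x = 96 + 4x.
Every vertex has degree 5, so 5V = 2E.
Euler: V − E + F = 2 ⇒ (2E)/5 − E + (32 + x) = 2.
Multiply by 10: 2·(2E) − 5·(2E) + 10·(32 + x) = 20, i.e. 320 + 10x − 3·(96 + 4x) = 20.
Collecting terms: −2x + 32 = 20, so −2x = −12, so x = 6.
Then 2E = 96 + 4·6 = 120, so E = 60, V = 2E/5 = 24, F = 32 + 6 = 38.

6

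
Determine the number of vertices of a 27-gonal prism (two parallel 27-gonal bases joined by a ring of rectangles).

54

A prism on an n-gon has two n-gon bases and n rectangular sides: V = 2·27 = 54, E = 3·27 = 81, F = 27 + 2 = 29.
Check: V − E + F = 54 − 81 + 29 = 2.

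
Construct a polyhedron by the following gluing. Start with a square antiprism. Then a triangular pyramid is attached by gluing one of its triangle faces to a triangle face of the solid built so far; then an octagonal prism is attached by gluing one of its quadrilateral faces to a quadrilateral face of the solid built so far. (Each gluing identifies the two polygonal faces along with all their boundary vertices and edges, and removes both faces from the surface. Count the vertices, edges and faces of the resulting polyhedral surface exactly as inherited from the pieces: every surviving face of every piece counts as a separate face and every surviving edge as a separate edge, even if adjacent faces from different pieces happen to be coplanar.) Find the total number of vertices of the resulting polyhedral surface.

A square antiprism: V=8, E=16, F=10.
Attach a triangular pyramid (V=4, E=6, F=4) along a 3-gon: merge 3 vertices and 3 edges, delete both glued faces → V=9, E=19, F=12.
Attach an octagonal prism (V=16, E=24, F=10) along a 4-gon: merge 4 vertices and 4 edges, delete both glued faces → V=21, E=39, F=20.
Check: V − E + F = 21 − 39 + 20 = 2.

21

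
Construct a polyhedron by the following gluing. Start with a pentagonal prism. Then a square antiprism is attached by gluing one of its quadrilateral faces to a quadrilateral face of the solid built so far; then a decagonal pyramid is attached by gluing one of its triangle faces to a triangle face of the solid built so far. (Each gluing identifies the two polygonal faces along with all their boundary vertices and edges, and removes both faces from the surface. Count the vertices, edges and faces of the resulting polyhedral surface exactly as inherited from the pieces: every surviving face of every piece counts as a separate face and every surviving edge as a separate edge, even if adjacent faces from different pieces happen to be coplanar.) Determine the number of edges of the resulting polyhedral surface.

A pentagonal prism: V=10, E=15, F=7.
Attach a square antiprism (V=8, E=16, F=10) along a 4-gon: merge 4 vertices and 4 edges, delete both glued faces → V=14, E=27, F=15.
Attach a decagonal pyramid (V=11, E=20, F=11) along a 3-gon: merge 3 vertices and 3 edges, delete both glued faces → V=22, E=44, F=24.
Check: V − E + F = 22 − 44 + 24 = 2.

44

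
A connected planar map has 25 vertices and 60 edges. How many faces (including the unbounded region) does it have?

37

Euler's formula for a connected plane graph: V − E + F = 2, so F = 2 − 25 + 60 = 37.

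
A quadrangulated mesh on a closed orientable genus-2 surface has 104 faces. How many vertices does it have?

χ = 2 − 2·2 = -2, and every face is a square so 4F = 2E.
E = 4·104/2 = 208. Then V = -2 + E − F = -2 + 208 − 104 = 102.

102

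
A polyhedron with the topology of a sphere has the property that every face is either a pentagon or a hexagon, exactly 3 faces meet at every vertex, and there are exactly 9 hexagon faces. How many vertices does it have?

38

Let x be the number of pentagons; then F = 9 + x.
Edge–face incidences: 2E = 6·9 + 5·x = 54 + 5x.
Every vertex has degree 3, so 3V = 2E.
Euler: V − E + F = 2 ⇒ (2E)/3 − E + (9 + x) = 2.
Multiply by 6: 2·(2E) − 3·(2E) + 6·(9 + x) = 12, i.e. 54 + 6x − (54 + 5x) = 12.
Collecting terms: x = 12.
Then 2E = 54 + 5·12 = 114, so E = 57, V = 2E/3 = 38, F = 9 + 12 = 21.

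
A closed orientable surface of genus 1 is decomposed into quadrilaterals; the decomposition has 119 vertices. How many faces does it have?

119

χ = 2 − 2·1 = 0, and every face is a square so 4F = 2E.
V − E + F = 0 with E = 4F/2 gives 119 − (4/2 − 1)·F = 0, so F = 119 and E = 238.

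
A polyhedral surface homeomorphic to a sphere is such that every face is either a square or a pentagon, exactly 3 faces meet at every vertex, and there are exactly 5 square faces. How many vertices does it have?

10

Let x be the number of pentagons; then F = 5 + x.
Edge–face incidences: 2E = 4·5 + 5·x = 20 + 5x.
Every vertex has degree 3, so 3V = 2E.
Euler: V − E + F = 2 ⇒ (2E)/3 − E + (5 + x) = 2.
Multiply by 6: 2·(2E) − 3·(2E) + 6·(5 + x) = 12, i.e. 30 + 6x − (20 + 5x) = 12.
Collecting terms: x + 10 = 12, so x = 2.
Then 2E = 20 + 5·2 = 30, so E = 15, V = 2E/3 = 10, F = 5 + 2 = 7.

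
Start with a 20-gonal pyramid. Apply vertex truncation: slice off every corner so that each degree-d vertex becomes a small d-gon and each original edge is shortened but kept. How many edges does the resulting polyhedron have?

120

The base solid has V = 21, E = 40, F = 21.
Truncation replaces each original edge-end by a new vertex, so V′ = 2E = 80.
Each original edge survives, and each old vertex of degree d contributes d new edges; summing degrees gives Σd = 2E, so E′ = E + 2E = 3E = 120.
Each original face survives and each original vertex becomes one new face: F′ = F + V = 42.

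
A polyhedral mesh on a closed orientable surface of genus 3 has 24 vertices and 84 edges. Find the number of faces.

56

For a closed orientable surface of genus 3, χ = 2 − 2·3 = -4.
F = -4 − V + E = -4 − 24 + 84 = 56.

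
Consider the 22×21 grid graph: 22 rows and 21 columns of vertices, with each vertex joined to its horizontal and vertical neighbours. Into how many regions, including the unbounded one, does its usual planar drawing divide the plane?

The grid has V = 22·21 = 462 vertices and E = 22·20 + 21·21 = 881 edges.
F = 2 − V + E = 2 − 462 + 881 = 421.

421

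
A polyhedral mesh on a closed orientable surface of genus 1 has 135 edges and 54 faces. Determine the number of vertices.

81

For a closed orientable surface of genus 1, χ = 2 − 2·1 = 0.
V = 0 + E − F = 0 + 135 − 54 = 81.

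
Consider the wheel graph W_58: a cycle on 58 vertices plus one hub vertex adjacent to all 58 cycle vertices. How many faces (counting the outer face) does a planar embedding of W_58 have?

W_58 has V = 58 + 1 = 59 vertices and E = 2·58 = 116 edges.
By Euler's formula F = 2 − V + E = 2 − 59 + 116 = 59.

59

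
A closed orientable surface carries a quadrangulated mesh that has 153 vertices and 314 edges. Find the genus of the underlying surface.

3

Every face is a square and each edge borders two faces, so 4F = 2·314, giving F = 157.
χ = V − E + F = 153 − 314 + 157 = -4.
For a closed orientable surface χ = 2 − 2g, so g = (2 − (-4))/2 = 3.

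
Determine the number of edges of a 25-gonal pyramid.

A pyramid on an n-gon base has one n-gon and n triangles: V = 25 + 1 = 26, E = 2·25 = 50, F = 25 + 1 = 26.

50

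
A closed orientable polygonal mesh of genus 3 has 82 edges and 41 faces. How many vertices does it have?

For a closed orientable surface of genus 3, χ = 2 − 2·3 = -4.
V = -4 + E − F = -4 + 82 − 41 = 37.

37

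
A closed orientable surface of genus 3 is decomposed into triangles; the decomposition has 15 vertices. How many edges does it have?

57

χ = 2 − 2·3 = -4, and every face is a triangle so 3F = 2E.
V − E + F = -4 with E = 3F/2 gives 15 − (3/2 − 1)·F = -4, so F = 38 and E = 57.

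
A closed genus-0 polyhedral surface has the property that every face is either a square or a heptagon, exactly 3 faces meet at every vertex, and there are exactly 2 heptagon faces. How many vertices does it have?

14

Let x be the number of squares; then F = 2 + x.
Edge–face incidences: 2E = 7·2 + 4·x = 14 + 4x.
Every vertex has degree 3, so 3V = 2E.
Euler: V − E + F = 2 ⇒ (2E)/3 − E + (2 + x) = 2.
Multiply by 6: 2·(2E) − 3·(2E) + 6·(2 + x) = 12, i.e. 12 + 6x − (14 + 4x) = 12.
Collecting terms: 2x − 2 = 12, so 2x = 14, so x = 7.
Then 2E = 14 + 4·7 = 42, so E = 21, V = 2E/3 = 14, F = 2 + 7 = 9.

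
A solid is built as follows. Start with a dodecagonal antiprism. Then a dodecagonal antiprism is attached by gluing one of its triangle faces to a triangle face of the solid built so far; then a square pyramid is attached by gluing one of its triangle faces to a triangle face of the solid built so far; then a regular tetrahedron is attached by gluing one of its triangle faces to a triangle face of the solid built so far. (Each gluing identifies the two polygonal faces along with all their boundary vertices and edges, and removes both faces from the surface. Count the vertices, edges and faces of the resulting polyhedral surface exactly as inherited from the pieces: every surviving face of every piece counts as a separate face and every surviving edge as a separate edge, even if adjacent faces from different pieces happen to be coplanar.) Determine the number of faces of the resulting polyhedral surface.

A dodecagonal antiprism: V=24, E=48, F=26.
Attach a dodecagonal antiprism (V=24, E=48, F=26) along a 3-gon: merge 3 vertices and 3 edges, delete both glued faces → V=45, E=93, F=50.
Attach a square pyramid (V=5, E=8, F=5) along a 3-gon: merge 3 vertices and 3 edges, delete both glued faces → V=47, E=98, F=53.
Attach a regular tetrahedron (V=4, E=6, F=4) along a 3-gon: merge 3 vertices and 3 edges, delete both glued faces → V=48, E=101, F=55.
Check: V − E + F = 48 − 101 + 55 = 2.

55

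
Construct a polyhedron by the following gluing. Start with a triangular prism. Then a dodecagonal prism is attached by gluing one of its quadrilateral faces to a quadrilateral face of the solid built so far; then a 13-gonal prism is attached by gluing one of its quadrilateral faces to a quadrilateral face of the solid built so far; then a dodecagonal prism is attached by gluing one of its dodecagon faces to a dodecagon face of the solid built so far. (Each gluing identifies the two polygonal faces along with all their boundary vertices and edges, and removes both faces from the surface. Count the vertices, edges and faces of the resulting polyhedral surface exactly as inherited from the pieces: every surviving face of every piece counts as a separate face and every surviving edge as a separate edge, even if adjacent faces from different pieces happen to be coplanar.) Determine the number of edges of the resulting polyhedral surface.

A triangular prism: V=6, E=9, F=5.
Attach a dodecagonal prism (V=24, E=36, F=14) along a 4-gon: merge 4 vertices and 4 edges, delete both glued faces → V=26, E=41, F=17.
Attach a 13-gonal prism (V=26, E=39, F=15) along a 4-gon: merge 4 vertices and 4 edges, delete both glued faces → V=48, E=76, F=30.
Attach a dodecagonal prism (V=24, E=36, F=14) along a 12-gon: merge 12 vertices and 12 edges, delete both glued faces → V=60, E=100, F=42.
Check: V − E + F = 60 − 100 + 42 = 2.

100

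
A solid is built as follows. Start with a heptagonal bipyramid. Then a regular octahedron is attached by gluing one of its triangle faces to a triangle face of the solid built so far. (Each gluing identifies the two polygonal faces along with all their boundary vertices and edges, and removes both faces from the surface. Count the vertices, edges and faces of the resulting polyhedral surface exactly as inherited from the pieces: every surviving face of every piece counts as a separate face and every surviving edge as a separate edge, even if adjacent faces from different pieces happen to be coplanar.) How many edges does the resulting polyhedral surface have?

A heptagonal bipyramid: V=9, E=21, F=14.
Attach a regular octahedron (V=6, E=12, F=8) along a 3-gon: merge 3 vertices and 3 edges, delete both glued faces → V=12, E=30, F=20.
Check: V − E + F = 12 − 30 + 20 = 2.

30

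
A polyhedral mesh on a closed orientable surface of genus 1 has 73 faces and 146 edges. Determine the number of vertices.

For a closed orientable surface of genus 1, χ = 2 − 2·1 = 0.
V = 0 + E − F = 0 + 146 − 73 = 73.

73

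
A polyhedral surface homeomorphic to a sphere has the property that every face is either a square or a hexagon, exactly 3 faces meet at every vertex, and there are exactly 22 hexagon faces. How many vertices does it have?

52

Let x be the number of squares; then F = 22 + x.
Edge–face incidences: 2E = 6·22 + 4·x = 132 + 4x.
Every vertex has degree 3, so 3V = 2E.
Euler: V − E + F = 2 ⇒ (2E)/3 − E + (22 + x) = 2.
Multiply by 6: 2·(2E) − 3·(2E) + 6·(22 + x) = 12, i.e. 132 + 6x − (132 + 4x) = 12.
Collecting terms: 2x = 12, so x = 6.
Then 2E = 132 + 4·6 = 156, so E = 78, V = 2E/3 = 52, F = 22 + 6 = 28.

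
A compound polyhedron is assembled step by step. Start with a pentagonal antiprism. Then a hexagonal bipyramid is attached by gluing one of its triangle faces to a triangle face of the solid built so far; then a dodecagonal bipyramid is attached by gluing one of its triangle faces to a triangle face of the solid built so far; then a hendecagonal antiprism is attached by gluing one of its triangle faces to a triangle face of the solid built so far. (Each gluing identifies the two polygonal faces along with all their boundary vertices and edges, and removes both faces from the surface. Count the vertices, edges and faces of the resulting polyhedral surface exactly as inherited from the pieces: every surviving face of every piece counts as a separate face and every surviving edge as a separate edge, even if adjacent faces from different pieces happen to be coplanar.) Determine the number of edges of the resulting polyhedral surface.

A pentagonal antiprism: V=10, E=20, F=12.
Attach a hexagonal bipyramid (V=8, E=18, F=12) along a 3-gon: merge 3 vertices and 3 edges, delete both glued faces → V=15, E=35, F=22.
Attach a dodecagonal bipyramid (V=14, E=36, F=24) along a 3-gon: merge 3 vertices and 3 edges, delete both glued faces → V=26, E=68, F=44.
Attach a hendecagonal antiprism (V=22, E=44, F=24) along a 3-gon: merge 3 vertices and 3 edges, delete both glued faces → V=45, E=109, F=66.
Check: V − E + F = 45 − 109 + 66 = 2.

109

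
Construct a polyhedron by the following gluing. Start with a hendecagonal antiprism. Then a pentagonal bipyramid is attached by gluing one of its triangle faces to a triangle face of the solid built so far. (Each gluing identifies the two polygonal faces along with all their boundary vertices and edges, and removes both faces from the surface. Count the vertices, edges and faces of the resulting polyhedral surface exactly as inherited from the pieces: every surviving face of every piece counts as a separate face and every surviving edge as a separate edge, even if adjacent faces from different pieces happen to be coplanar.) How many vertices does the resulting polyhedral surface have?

A hendecagonal antiprism: V=22, E=44, F=24.
Attach a pentagonal bipyramid (V=7, E=15, F=10) along a 3-gon: merge 3 vertices and 3 edges, delete both glued faces → V=26, E=56, F=32.
Check: V − E + F = 26 − 56 + 32 = 2.

26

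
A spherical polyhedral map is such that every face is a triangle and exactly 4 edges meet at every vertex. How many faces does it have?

Each face has 3 edges and each edge borders two faces, so 2E = 3F.
Each vertex has degree 4, so 4V = 2E and hence V = 3F/4.
Euler: V − E + F = 2 ⇒ (3F/4) − (3F/2) + F = 2.
Multiply by 8: (6 − 12 + 8)F = 16, i.e. 2F = 16.
So F = 8, E = 3·8/2 = 12, V = 3·8/4 = 6.

8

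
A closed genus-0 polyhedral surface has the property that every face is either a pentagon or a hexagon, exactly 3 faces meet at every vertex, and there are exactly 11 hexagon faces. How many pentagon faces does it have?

Let x be the number of pentagons; then F = 11 + x.
Edge–face incidences: 2E = 6·11 + 5·x = 66 + 5x.
Every vertex has degree 3, so 3V = 2E.
Euler: V − E + F = 2 ⇒ (2E)/3 − E + (11 + x) = 2.
Multiply by 6: 2·(2E) − 3·(2E) + 6·(11 + x) = 12, i.e. 66 + 6x − (66 + 5x) = 12.
Collecting terms: x = 12.
Then 2E = 66 + 5·12 = 126, so E = 63, V = 2E/3 = 42, F = 11 + 12 = 23.

12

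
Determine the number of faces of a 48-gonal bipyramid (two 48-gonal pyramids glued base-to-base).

A bipyramid over an n-gon has 2n triangular faces and n + 2 vertices: V = 48 + 2 = 50, E = 3·48 = 144, F = 2·48 = 96.

96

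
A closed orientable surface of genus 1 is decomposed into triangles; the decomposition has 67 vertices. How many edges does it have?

201

χ = 2 − 2·1 = 0, and every face is a triangle so 3F = 2E.
V − E + F = 0 with E = 3F/2 gives 67 − (3/2 − 1)·F = 0, so F = 134 and E = 201.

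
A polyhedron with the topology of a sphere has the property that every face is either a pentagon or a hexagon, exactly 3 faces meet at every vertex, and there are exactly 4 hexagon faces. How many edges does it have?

42

Let x be the number of pentagons; then F = 4 + x.
Edge–face incidences: 2E = 6·4 + 5·x = 24 + 5x.
Every vertex has degree 3, so 3V = 2E.
Euler: V − E + F = 2 ⇒ (2E)/3 − E + (4 + x) = 2.
Multiply by 6: 2·(2E) − 3·(2E) + 6·(4 + x) = 12, i.e. 24 + 6x − (24 + 5x) = 12.
Collecting terms: x = 12.
Then 2E = 24 + 5·12 = 84, so E = 42, V = 2E/3 = 28, F = 4 + 12 = 16.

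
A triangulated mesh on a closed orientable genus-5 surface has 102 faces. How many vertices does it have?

χ = 2 − 2·5 = -8, and every face is a triangle so 3F = 2E.
E = 3·102/2 = 153. Then V = -8 + E − F = -8 + 153 − 102 = 43.

43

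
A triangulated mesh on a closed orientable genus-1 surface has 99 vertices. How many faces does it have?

198

χ = 2 − 2·1 = 0, and every face is a triangle so 3F = 2E.
V − E + F = 0 with E = 3F/2 gives 99 − (3/2 − 1)·F = 0, so F = 198 and E = 297.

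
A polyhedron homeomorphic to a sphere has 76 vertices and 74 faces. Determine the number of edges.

Here V − E + F = 2.
E = V + F − (2) = 76 + 74 − (2) = 148.

148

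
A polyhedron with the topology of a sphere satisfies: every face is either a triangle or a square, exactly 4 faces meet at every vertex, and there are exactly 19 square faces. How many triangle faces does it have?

Let x be the number of triangles; then F = 19 + x.
Edge–face incidences: 2E = 4·19 + 3·x = 76 + 3x.
Every vertex has degree 4, so 4V = 2E.
Euler: V − E + F = 2 ⇒ (2E)/4 − E + (19 + x) = 2.
Multiply by 8: 2·(2E) − 4·(2E) + 8·(19 + x) = 16, i.e. 152 + 8x − 2·(76 + 3x) = 16.
Collecting terms: 2x = 16, so x = 8.
Then 2E = 76 + 3·8 = 100, so E = 50, V = 2E/4 = 25, F = 19 + 8 = 27.

8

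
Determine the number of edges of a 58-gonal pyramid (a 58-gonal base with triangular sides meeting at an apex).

116

A pyramid on an n-gon base has one n-gon and n triangles: V = 58 + 1 = 59, E = 2·58 = 116, F = 58 + 1 = 59.
Check: V − E + F = 59 − 116 + 59 = 2.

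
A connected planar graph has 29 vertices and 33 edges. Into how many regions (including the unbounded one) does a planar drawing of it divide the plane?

6

Euler's formula for a connected plane graph: V − E + F = 2, so F = 2 − 29 + 33 = 6.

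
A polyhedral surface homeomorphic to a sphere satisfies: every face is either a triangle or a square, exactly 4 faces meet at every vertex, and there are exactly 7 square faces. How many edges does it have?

Let x be the number of triangles; then F = 7 + x.
Edge–face incidences: 2E = 4·7 + 3·x = 28 + 3x.
Every vertex has degree 4, so 4V = 2E.
Euler: V − E + F = 2 ⇒ (2E)/4 − E + (7 + x) = 2.
Multiply by 8: 2·(2E) − 4·(2E) + 8·(7 + x) = 16, i.e. 56 + 8x − 2·(28 + 3x) = 16.
Collecting terms: 2x = 16, so x = 8.
Then 2E = 28 + 3·8 = 52, so E = 26, V = 2E/4 = 13, F = 7 + 8 = 15.

26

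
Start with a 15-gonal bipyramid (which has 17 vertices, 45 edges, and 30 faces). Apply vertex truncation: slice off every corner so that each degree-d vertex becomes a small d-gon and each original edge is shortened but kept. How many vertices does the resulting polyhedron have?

Truncation replaces each original edge-end by a new vertex, so V′ = 2E = 90.
Each original edge survives, and each old vertex of degree d contributes d new edges; summing degrees gives Σd = 2E, so E′ = E + 2E = 3E = 135.
Each original face survives and each original vertex becomes one new face: F′ = F + V = 47.

90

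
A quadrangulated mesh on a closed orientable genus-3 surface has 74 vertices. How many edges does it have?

156

χ = 2 − 2·3 = -4, and every face is a square so 4F = 2E.
V − E + F = -4 with E = 4F/2 gives 74 − (4/2 − 1)·F = -4, so F = 78 and E = 156.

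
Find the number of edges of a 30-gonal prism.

A prism on an n-gon has two n-gon bases and n rectangular sides: V = 2·30 = 60, E = 3·30 = 90, F = 30 + 2 = 32.

90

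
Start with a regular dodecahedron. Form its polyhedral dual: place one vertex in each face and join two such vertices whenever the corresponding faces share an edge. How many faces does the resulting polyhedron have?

20

The base solid has V = 20, E = 30, F = 12.
The dual swaps V and F and preserves E: V′ = F = 12, E′ = E = 30, F′ = V = 20.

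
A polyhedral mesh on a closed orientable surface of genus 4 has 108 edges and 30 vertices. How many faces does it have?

72

For a closed orientable surface of genus 4, χ = 2 − 2·4 = -6.
F = -6 − V + E = -6 − 30 + 108 = 72.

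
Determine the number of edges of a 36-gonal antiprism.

144

An antiprism on an n-gon has two n-gon caps and 2n triangles: V = 2·36 = 72, E = 4·36 = 144, F = 2·36 + 2 = 74.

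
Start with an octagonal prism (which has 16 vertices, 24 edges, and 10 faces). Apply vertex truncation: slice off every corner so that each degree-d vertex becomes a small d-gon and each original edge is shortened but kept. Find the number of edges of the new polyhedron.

72

Truncation replaces each original edge-end by a new vertex, so V′ = 2E = 48.
Each original edge survives, and each old vertex of degree d contributes d new edges; summing degrees gives Σd = 2E, so E′ = E + 2E = 3E = 72.
Each original face survives and each original vertex becomes one new face: F′ = F + V = 26.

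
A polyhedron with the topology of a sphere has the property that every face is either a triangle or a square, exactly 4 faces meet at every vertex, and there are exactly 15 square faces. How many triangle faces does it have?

8

Let x be the number of triangles; then F = 15 + x.
Edge–face incidences: 2E = 4·15 + 3·x = 60 + 3x.
Every vertex has degree 4, so 4V = 2E.
Euler: V − E + F = 2 ⇒ (2E)/4 − E + (15 + x) = 2.
Multiply by 8: 2·(2E) − 4·(2E) + 8·(15 + x) = 16, i.e. 120 + 8x − 2·(60 + 3x) = 16.
Collecting terms: 2x = 16, so x = 8.
Then 2E = 60 + 3·8 = 84, so E = 42, V = 2E/4 = 21, F = 15 + 8 = 23.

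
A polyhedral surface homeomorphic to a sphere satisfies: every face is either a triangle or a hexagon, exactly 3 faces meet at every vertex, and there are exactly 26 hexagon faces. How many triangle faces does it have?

4

Let x be the number of triangles; then F = 26 + x.
Edge–face incidences: 2E = 6·26 + 3·x = 156 + 3x.
Every vertex has degree 3, so 3V = 2E.
Euler: V − E + F = 2 ⇒ (2E)/3 − E + (26 + x) = 2.
Multiply by 6: 2·(2E) − 3·(2E) + 6·(26 + x) = 12, i.e. 156 + 6x − (156 + 3x) = 12.
Collecting terms: 3x = 12, so x = 4.
Then 2E = 156 + 3·4 = 168, so E = 84, V = 2E/3 = 56, F = 26 + 4 = 30.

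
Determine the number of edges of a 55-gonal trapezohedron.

220

The n-trapezohedron (dual of the n-antiprism) has V = 2·55 + 2 = 112, E = 4·55 = 220, F = 2·55 = 110.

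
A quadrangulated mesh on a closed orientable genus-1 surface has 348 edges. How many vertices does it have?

174

χ = 2 − 2·1 = 0, and every face is a square so 4F = 2E.
F = 2E/4 = 174. Then V = 0 + E − F = 0 + 348 − 174 = 174.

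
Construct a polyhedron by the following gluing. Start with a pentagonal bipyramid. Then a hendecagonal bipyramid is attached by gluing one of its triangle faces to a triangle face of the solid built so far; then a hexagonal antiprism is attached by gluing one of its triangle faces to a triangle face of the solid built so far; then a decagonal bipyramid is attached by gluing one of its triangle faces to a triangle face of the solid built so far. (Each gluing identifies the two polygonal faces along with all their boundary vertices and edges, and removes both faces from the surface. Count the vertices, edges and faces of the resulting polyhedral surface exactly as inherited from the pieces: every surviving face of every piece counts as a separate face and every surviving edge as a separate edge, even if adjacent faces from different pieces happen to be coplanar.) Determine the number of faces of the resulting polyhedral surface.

60

A pentagonal bipyramid: V=7, E=15, F=10.
Attach a hendecagonal bipyramid (V=13, E=33, F=22) along a 3-gon: merge 3 vertices and 3 edges, delete both glued faces → V=17, E=45, F=30.
Attach a hexagonal antiprism (V=12, E=24, F=14) along a 3-gon: merge 3 vertices and 3 edges, delete both glued faces → V=26, E=66, F=42.
Attach a decagonal bipyramid (V=12, E=30, F=20) along a 3-gon: merge 3 vertices and 3 edges, delete both glued faces → V=35, E=93, F=60.
Check: V − E + F = 35 − 93 + 60 = 2.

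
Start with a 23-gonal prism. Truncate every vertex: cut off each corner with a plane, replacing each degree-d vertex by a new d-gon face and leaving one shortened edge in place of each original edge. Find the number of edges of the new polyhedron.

207

The base solid has V = 46, E = 69, F = 25.
Truncation replaces each original edge-end by a new vertex, so V′ = 2E = 138.
Each original edge survives, and each old vertex of degree d contributes d new edges; summing degrees gives Σd = 2E, so E′ = E + 2E = 3E = 207.
Each original face survives and each original vertex becomes one new face: F′ = F + V = 71.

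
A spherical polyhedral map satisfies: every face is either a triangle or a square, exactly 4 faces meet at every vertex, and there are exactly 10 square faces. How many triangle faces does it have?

8

Let x be the number of triangles; then F = 10 + x.
Edge–face incidences: 2E = 4·10 + 3·x = 40 + 3x.
Every vertex has degree 4, so 4V = 2E.
Euler: V − E + F = 2 ⇒ (2E)/4 − E + (10 + x) = 2.
Multiply by 8: 2·(2E) − 4·(2E) + 8·(10 + x) = 16, i.e. 80 + 8x − 2·(40 + 3x) = 16.
Collecting terms: 2x = 16, so x = 8.
Then 2E = 40 + 3·8 = 64, so E = 32, V = 2E/4 = 16, F = 10 + 8 = 18.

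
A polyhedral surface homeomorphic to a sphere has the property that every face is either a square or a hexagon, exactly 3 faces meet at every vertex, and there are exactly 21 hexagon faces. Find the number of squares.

6

Let x be the number of squares; then F = 21 + x.
Edge–face incidences: 2E = 6·21 + 4·x = 126 + 4x.
Every vertex has degree 3, so 3V = 2E.
Euler: V − E + F = 2 ⇒ (2E)/3 − E + (21 + x) = 2.
Multiply by 6: 2·(2E) − 3·(2E) + 6·(21 + x) = 12, i.e. 126 + 6x − (126 + 4x) = 12.
Collecting terms: 2x = 12, so x = 6.
Then 2E = 126 + 4·6 = 150, so E = 75, V = 2E/3 = 50, F = 21 + 6 = 27.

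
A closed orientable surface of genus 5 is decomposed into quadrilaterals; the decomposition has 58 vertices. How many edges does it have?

132

χ = 2 − 2·5 = -8, and every face is a square so 4F = 2E.
V − E + F = -8 with E = 4F/2 gives 58 − (4/2 − 1)·F = -8, so F = 66 and E = 132.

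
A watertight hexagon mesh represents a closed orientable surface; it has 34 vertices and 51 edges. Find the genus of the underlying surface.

1

Every face is a hexagon and each edge borders two faces, so 6F = 2·51, giving F = 17.
χ = V − E + F = 34 − 51 + 17 = 0.
For a closed orientable surface χ = 2 − 2g, so g = (2 − (0))/2 = 1.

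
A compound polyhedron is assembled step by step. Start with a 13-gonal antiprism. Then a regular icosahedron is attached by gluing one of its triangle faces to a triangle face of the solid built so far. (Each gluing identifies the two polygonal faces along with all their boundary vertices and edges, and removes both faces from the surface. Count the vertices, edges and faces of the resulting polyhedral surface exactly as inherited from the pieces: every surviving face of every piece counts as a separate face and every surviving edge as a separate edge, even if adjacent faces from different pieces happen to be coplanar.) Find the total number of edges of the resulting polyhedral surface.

79

A 13-gonal antiprism: V=26, E=52, F=28.
Attach a regular icosahedron (V=12, E=30, F=20) along a 3-gon: merge 3 vertices and 3 edges, delete both glued faces → V=35, E=79, F=46.
Check: V − E + F = 35 − 79 + 46 = 2.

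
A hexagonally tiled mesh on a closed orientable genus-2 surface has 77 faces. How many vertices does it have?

χ = 2 − 2·2 = -2, and every face is a hexagon so 6F = 2E.
E = 6·77/2 = 231. Then V = -2 + E − F = -2 + 231 − 77 = 152.

152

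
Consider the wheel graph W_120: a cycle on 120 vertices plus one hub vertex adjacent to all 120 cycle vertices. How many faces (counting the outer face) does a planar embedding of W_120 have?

W_120 has V = 120 + 1 = 121 vertices and E = 2·120 = 240 edges.
By Euler's formula F = 2 − V + E = 2 − 121 + 240 = 121.

121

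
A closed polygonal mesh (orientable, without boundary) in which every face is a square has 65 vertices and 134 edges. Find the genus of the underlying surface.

Every face is a square and each edge borders two faces, so 4F = 2·134, giving F = 67.
χ = V − E + F = 65 − 134 + 67 = -2.
For a closed orientable surface χ = 2 − 2g, so g = (2 − (-2))/2 = 2.

2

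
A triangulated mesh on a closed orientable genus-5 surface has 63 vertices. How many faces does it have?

142

χ = 2 − 2·5 = -8, and every face is a triangle so 3F = 2E.
V − E + F = -8 with E = 3F/2 gives 63 − (3/2 − 1)·F = -8, so F = 142 and E = 213.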